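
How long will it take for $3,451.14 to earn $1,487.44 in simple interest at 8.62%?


Rearrange the simple interest formula for t:
I = P × r × t  ⇒  t = I / (P × r)
t = $1,487.44 / ($3,451.14 × 0.0862)
t = 5

t = I/(P×r) = 5 years


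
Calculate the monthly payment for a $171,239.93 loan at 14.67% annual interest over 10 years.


Loan payment formula: PMT = PV × r / (1 − (1 + r)^(−n))
Monthly rate r = 0.1467/12 = 0.012225, n = 120 months
Denominator: 1 − (1 + 0.1467/12)^(−120) = 0.767323
PMT = $171,239.93 × (0.1467/12) / 0.767323
PMT = $2,728.20 per month

PMT = PV × r / (1-(1+r)^(-n)) = $2,728.20/month


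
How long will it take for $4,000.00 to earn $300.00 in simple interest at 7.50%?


Rearrange the simple interest formula for t:
I = P × r × t  ⇒  t = I / (P × r)
t = $300.00 / ($4,000.00 × 0.075)
t = 1

t = I/(P×r) = 1 year


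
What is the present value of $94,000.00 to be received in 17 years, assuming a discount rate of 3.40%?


Present value formula: PV = FV / (1 + r)^t
PV = $94,000.00 / (1 + 0.034)^17
PV = $94,000.00 / 1.7654245
PV = $53,244.98

PV = FV / (1 + r)^t = $53,244.98


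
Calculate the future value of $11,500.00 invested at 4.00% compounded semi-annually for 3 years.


Compound interest formula: A = P(1 + r/n)^(nt)
A = $11,500.00 × (1 + 0.04/2)^(2 × 3)
Growth factor: (1 + 0.04/2)^6 = 1.1261624
A = $11,500.00 × 1.1261624
A = $12,950.87

A = P(1 + r/n)^(nt) = $12,950.87


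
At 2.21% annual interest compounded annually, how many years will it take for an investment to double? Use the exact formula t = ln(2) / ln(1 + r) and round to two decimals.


Doubling condition: (1 + r)^t = 2
Take ln of both sides: t × ln(1 + r) = ln(2)
t = ln(2) / ln(1 + r)
t = 0.693147 / 0.021859
t = 31.71

t = ln(2) / ln(1 + r) = 31.71 years


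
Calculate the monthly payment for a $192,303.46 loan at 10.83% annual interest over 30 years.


Loan payment formula: PMT = PV × r / (1 − (1 + r)^(−n))
Monthly rate r = 0.1083/12 = 0.009025, n = 360 months
Denominator: 1 − (1 + 0.1083/12)^(−360) = 0.960617
PMT = $192,303.46 × (0.1083/12) / 0.960617
PMT = $1,806.69 per month

PMT = PV × r / (1-(1+r)^(-n)) = $1,806.69/month


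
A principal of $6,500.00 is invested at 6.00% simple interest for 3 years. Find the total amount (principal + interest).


Total amount formula: A = P(1 + rt) = P + P·r·t
Interest: I = P × r × t = $6,500.00 × 0.06 × 3 = $1,170.00
A = P + I = $6,500.00 + $1,170.00 = $7,670.00

A = P + I = P(1 + rt) = $7,670.00


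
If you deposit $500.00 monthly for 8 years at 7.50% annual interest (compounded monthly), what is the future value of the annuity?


Future value of an ordinary annuity: FV = PMT × ((1 + r)^n − 1) / r
Monthly rate r = 0.075/12 = 0.00625, n = 96
FV = $500.00 × ((1 + 0.075/12)^96 − 1) / (0.075/12)
FV = $500.00 × 130.995147
FV = $65,497.57

FV = PMT × ((1+r)^n - 1)/r = $65,497.57


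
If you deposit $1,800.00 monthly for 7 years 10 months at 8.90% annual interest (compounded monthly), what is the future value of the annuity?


Future value of an ordinary annuity: FV = PMT × ((1 + r)^n − 1) / r
Monthly rate r = 0.089/12 ≈ 0.00741667, n = 94
FV = $1,800.00 × ((1 + 0.089/12)^94 − 1) / (0.089/12)
FV = $1,800.00 × 135.221911
FV = $243,399.44

FV = PMT × ((1+r)^n - 1)/r = $243,399.44


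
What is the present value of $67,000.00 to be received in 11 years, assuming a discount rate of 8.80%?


Present value formula: PV = FV / (1 + r)^t
PV = $67,000.00 / (1 + 0.088)^11
PV = $67,000.00 / 2.528820
PV = $26,494.57

PV = FV / (1 + r)^t = $26,494.57


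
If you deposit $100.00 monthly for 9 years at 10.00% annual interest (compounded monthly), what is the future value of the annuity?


Future value of an ordinary annuity: FV = PMT × ((1 + r)^n − 1) / r
Monthly rate r = 0.1/12 ≈ 0.00833333, n = 108
FV = $100.00 × ((1 + 0.1/12)^108 − 1) / (0.1/12)
FV = $100.00 × 174.053713
FV = $17,405.37

FV = PMT × ((1+r)^n - 1)/r = $17,405.37


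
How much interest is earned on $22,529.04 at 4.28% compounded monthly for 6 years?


Compound interest earned = final amount − principal.
A = P(1 + r/n)^(nt) = $22,529.04 × (1 + 0.0428/12)^(12 × 6) = $29,111.94
Interest = A − P = $29,111.94 − $22,529.04 = $6,582.90

Interest = A - P = $6,582.90


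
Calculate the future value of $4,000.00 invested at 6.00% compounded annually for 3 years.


Compound interest formula: A = P(1 + r/n)^(nt)
A = $4,000.00 × (1 + 0.06/1)^(1 × 3)
Growth factor: (1 + 0.06/1)^3 = 1.191016
A = $4,000.00 × 1.191016
A = $4,764.06

A = P(1 + r/n)^(nt) = $4,764.06


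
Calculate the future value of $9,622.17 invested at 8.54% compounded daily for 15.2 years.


Compound interest formula: A = P(1 + r/n)^(nt)
A = $9,622.17 × (1 + 0.0854/365)^(365 × 15.2)
Growth factor: (1 + 0.0854/365)^5548 = 3.661702
A = $9,622.17 × 3.661702
A = $35,233.52

A = P(1 + r/n)^(nt) = $35,233.52


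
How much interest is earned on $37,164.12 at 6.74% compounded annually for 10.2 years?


Compound interest earned = final amount − principal.
A = P(1 + r/n)^(nt) = $37,164.12 × (1 + 0.0674/1)^(1 × 10.2) = $72,287.18
Interest = A − P = $72,287.18 − $37,164.12 = $35,123.06

Interest = A - P = $35,123.06


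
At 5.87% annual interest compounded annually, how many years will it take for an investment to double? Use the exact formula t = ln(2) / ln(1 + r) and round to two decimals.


Doubling condition: (1 + r)^t = 2
Take ln of both sides: t × ln(1 + r) = ln(2)
t = ln(2) / ln(1 + r)
t = 0.693147 / 0.057042
t = 12.15

t = ln(2) / ln(1 + r) = 12.15 years


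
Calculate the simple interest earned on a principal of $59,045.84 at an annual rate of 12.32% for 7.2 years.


Simple interest formula: I = P × r × t
I = $59,045.84 × 0.1232 × 7.2
I = $52,376.02

I = P × r × t = $52,376.02


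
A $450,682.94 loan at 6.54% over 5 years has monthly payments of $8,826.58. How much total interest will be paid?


Total paid over the life of the loan = PMT × n.
Total paid = $8,826.58 × 60 = $529,594.80
Total interest = total paid − principal = $529,594.80 − $450,682.94 = $78,911.86

Total interest = (PMT × n) - PV = $78,911.86


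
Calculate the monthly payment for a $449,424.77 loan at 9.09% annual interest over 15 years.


Loan payment formula: PMT = PV × r / (1 − (1 + r)^(−n))
Monthly rate r = 0.0909/12 = 0.007575, n = 180 months
Denominator: 1 − (1 + 0.0909/12)^(−180) = 0.742918
PMT = $449,424.77 × (0.0909/12) / 0.742918
PMT = $4,582.46 per month

PMT = PV × r / (1-(1+r)^(-n)) = $4,582.46/month


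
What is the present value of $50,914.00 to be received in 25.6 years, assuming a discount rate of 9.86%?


Present value formula: PV = FV / (1 + r)^t
PV = $50,914.00 / (1 + 0.0986)^25.6
PV = $50,914.00 / 11.1043623
PV = $4,585.04

PV = FV / (1 + r)^t = $4,585.04


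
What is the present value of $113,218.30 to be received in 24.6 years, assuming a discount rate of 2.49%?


Present value formula: PV = FV / (1 + r)^t
PV = $113,218.30 / (1 + 0.0249)^24.6
PV = $113,218.30 / 1.831322
PV = $61,823.26

PV = FV / (1 + r)^t = $61,823.26


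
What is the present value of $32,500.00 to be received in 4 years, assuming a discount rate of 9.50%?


Present value formula: PV = FV / (1 + r)^t
PV = $32,500.00 / (1 + 0.095)^4
PV = $32,500.00 / 1.437661
PV = $22,606.16

PV = FV / (1 + r)^t = $22,606.16


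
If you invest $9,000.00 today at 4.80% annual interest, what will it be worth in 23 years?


Future value formula: FV = PV × (1 + r)^t
FV = $9,000.00 × (1 + 0.048)^23
FV = $9,000.00 × 2.939744
FV = $26,457.70

FV = PV × (1 + r)^t = $26,457.70


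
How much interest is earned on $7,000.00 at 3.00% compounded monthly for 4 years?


Compound interest earned = final amount − principal.
A = P(1 + r/n)^(nt) = $7,000.00 × (1 + 0.03/12)^(12 × 4) = $7,891.30
Interest = A − P = $7,891.30 − $7,000.00 = $891.30

Interest = A - P = $891.30


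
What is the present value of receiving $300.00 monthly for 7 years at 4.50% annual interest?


Present value of an ordinary annuity: PV = PMT × (1 − (1 + r)^(−n)) / r
Monthly rate r = 0.045/12 = 0.00375, n = 84
PV = $300.00 × (1 − (1 + 0.045/12)^(−84)) / (0.045/12)
PV = $300.00 × 71.941611
PV = $21,582.48

PV = PMT × (1-(1+r)^(-n))/r = $21,582.48


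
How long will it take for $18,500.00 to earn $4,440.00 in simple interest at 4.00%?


Rearrange the simple interest formula for t:
I = P × r × t  ⇒  t = I / (P × r)
t = $4,440.00 / ($18,500.00 × 0.04)
t = 6

t = I/(P×r) = 6 years


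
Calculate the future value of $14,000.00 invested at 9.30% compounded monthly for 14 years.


Compound interest formula: A = P(1 + r/n)^(nt)
A = $14,000.00 × (1 + 0.093/12)^(12 × 14)
Growth factor: (1 + 0.093/12)^168 = 3.6582345
A = $14,000.00 × 3.6582345
A = $51,215.28

A = P(1 + r/n)^(nt) = $51,215.28


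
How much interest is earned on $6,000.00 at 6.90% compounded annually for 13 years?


Compound interest earned = final amount − principal.
A = P(1 + r/n)^(nt) = $6,000.00 × (1 + 0.069/1)^(1 × 13) = $14,284.38
Interest = A − P = $14,284.38 − $6,000.00 = $8,284.38

Interest = A - P = $8,284.38


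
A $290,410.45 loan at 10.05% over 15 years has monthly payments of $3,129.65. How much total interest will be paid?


Total paid over the life of the loan = PMT × n.
Total paid = $3,129.65 × 180 = $563,337.00
Total interest = total paid − principal = $563,337.00 − $290,410.45 = $272,926.55

Total interest = (PMT × n) - PV = $272,926.55


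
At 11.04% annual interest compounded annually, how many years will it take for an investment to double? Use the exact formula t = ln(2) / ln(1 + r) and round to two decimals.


Doubling condition: (1 + r)^t = 2
Take ln of both sides: t × ln(1 + r) = ln(2)
t = ln(2) / ln(1 + r)
t = 0.693147 / 0.104720
t = 6.62

t = ln(2) / ln(1 + r) = 6.62 years


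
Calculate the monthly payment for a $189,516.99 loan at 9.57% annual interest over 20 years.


Loan payment formula: PMT = PV × r / (1 − (1 + r)^(−n))
Monthly rate r = 0.0957/12 = 0.007975, n = 240 months
Denominator: 1 − (1 + 0.0957/12)^(−240) = 0.851387
PMT = $189,516.99 × (0.0957/12) / 0.851387
PMT = $1,775.22 per month

PMT = PV × r / (1-(1+r)^(-n)) = $1,775.22/month


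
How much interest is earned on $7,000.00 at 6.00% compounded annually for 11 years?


Compound interest earned = final amount − principal.
A = P(1 + r/n)^(nt) = $7,000.00 × (1 + 0.06/1)^(1 × 11) = $13,288.09
Interest = A − P = $13,288.09 − $7,000.00 = $6,288.09

Interest = A - P = $6,288.09


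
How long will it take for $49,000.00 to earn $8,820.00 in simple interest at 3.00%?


Rearrange the simple interest formula for t:
I = P × r × t  ⇒  t = I / (P × r)
t = $8,820.00 / ($49,000.00 × 0.03)
t = 6

t = I/(P×r) = 6 years


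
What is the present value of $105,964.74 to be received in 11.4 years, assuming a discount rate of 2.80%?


Present value formula: PV = FV / (1 + r)^t
PV = $105,964.74 / (1 + 0.028)^11.4
PV = $105,964.74 / 1.370003
PV = $77,346.36

PV = FV / (1 + r)^t = $77,346.36


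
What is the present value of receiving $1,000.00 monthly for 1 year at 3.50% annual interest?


Present value of an ordinary annuity: PV = PMT × (1 − (1 + r)^(−n)) / r
Monthly rate r = 0.035/12 ≈ 0.00291667, n = 12
PV = $1,000.00 × (1 − (1 + 0.035/12)^(−12)) / (0.035/12)
PV = $1,000.00 × 11.775563
PV = $11,775.56

PV = PMT × (1-(1+r)^(-n))/r = $11,775.56


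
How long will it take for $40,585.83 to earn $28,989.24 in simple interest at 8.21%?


Rearrange the simple interest formula for t:
I = P × r × t  ⇒  t = I / (P × r)
t = $28,989.24 / ($40,585.83 × 0.0821)
t = 8.7

t = I/(P×r) = 8.7 years


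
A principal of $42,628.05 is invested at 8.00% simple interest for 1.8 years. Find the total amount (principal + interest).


Total amount formula: A = P(1 + rt) = P + P·r·t
Interest: I = P × r × t = $42,628.05 × 0.08 × 1.8 = $6,138.44
A = P + I = $42,628.05 + $6,138.44 = $48,766.49

A = P + I = P(1 + rt) = $48,766.49


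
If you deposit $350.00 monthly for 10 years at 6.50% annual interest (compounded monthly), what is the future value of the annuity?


Future value of an ordinary annuity: FV = PMT × ((1 + r)^n − 1) / r
Monthly rate r = 0.065/12 ≈ 0.00541667, n = 120
FV = $350.00 × ((1 + 0.065/12)^120 − 1) / (0.065/12)
FV = $350.00 × 168.403154
FV = $58,941.10

FV = PMT × ((1+r)^n - 1)/r = $58,941.10


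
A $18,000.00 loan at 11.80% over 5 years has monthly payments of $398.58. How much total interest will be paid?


Total paid over the life of the loan = PMT × n.
Total paid = $398.58 × 60 = $23,914.80
Total interest = total paid − principal = $23,914.80 − $18,000.00 = $5,914.80

Total interest = (PMT × n) - PV = $5,914.80


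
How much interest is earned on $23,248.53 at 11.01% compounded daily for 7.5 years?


Compound interest earned = final amount − principal.
A = P(1 + r/n)^(nt) = $23,248.53 × (1 + 0.1101/365)^(365 × 7.5) = $53,083.57
Interest = A − P = $53,083.57 − $23,248.53 = $29,835.04

Interest = A - P = $29,835.04


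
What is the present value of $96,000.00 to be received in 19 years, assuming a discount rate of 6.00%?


Present value formula: PV = FV / (1 + r)^t
PV = $96,000.00 / (1 + 0.06)^19
PV = $96,000.00 / 3.0255995
PV = $31,729.25

PV = FV / (1 + r)^t = $31,729.25


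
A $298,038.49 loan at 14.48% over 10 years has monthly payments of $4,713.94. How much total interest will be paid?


Total paid over the life of the loan = PMT × n.
Total paid = $4,713.94 × 120 = $565,672.80
Total interest = total paid − principal = $565,672.80 − $298,038.49 = $267,634.31

Total interest = (PMT × n) - PV = $267,634.31


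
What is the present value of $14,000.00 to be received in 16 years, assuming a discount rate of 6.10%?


Present value formula: PV = FV / (1 + r)^t
PV = $14,000.00 / (1 + 0.061)^16
PV = $14,000.00 / 2.578969
PV = $5,428.53

PV = FV / (1 + r)^t = $5,428.53


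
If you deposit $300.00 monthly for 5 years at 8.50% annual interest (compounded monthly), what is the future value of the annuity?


Future value of an ordinary annuity: FV = PMT × ((1 + r)^n − 1) / r
Monthly rate r = 0.085/12 ≈ 0.00708333, n = 60
FV = $300.00 × ((1 + 0.085/12)^60 − 1) / (0.085/12)
FV = $300.00 × 74.442437
FV = $22,332.73

FV = PMT × ((1+r)^n - 1)/r = $22,332.73


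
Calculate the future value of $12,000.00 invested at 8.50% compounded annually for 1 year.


Compound interest formula: A = P(1 + r/n)^(nt)
A = $12,000.00 × (1 + 0.085/1)^(1 × 1)
Growth factor: (1 + 0.085/1)^1 = 1.085000
A = $12,000.00 × 1.085000
A = $13,020.00

A = P(1 + r/n)^(nt) = $13,020.00


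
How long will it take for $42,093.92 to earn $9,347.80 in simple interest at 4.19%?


Rearrange the simple interest formula for t:
I = P × r × t  ⇒  t = I / (P × r)
t = $9,347.80 / ($42,093.92 × 0.0419)
t = 5.3

t = I/(P×r) = 5.3 years


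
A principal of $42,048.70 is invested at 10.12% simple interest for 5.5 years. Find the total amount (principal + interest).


Total amount formula: A = P(1 + rt) = P + P·r·t
Interest: I = P × r × t = $42,048.70 × 0.1012 × 5.5 = $23,404.31
A = P + I = $42,048.70 + $23,404.31 = $65,453.01

A = P + I = P(1 + rt) = $65,453.01


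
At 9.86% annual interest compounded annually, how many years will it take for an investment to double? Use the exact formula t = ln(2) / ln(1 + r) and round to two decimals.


Doubling condition: (1 + r)^t = 2
Take ln of both sides: t × ln(1 + r) = ln(2)
t = ln(2) / ln(1 + r)
t = 0.693147 / 0.094037
t = 7.37

t = ln(2) / ln(1 + r) = 7.37 years


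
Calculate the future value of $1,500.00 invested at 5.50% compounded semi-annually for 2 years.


Compound interest formula: A = P(1 + r/n)^(nt)
A = $1,500.00 × (1 + 0.055/2)^(2 × 2)
Growth factor: (1 + 0.055/2)^4 = 1.114621
A = $1,500.00 × 1.114621
A = $1,671.93

A = P(1 + r/n)^(nt) = $1,671.93


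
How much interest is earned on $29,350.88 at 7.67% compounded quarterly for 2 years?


Compound interest earned = final amount − principal.
A = P(1 + r/n)^(nt) = $29,350.88 × (1 + 0.0767/4)^(4 × 2) = $34,167.34
Interest = A − P = $34,167.34 − $29,350.88 = $4,816.46

Interest = A - P = $4,816.46


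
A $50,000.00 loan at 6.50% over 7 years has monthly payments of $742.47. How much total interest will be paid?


Total paid over the life of the loan = PMT × n.
Total paid = $742.47 × 84 = $62,367.48
Total interest = total paid − principal = $62,367.48 − $50,000.00 = $12,367.48

Total interest = (PMT × n) - PV = $12,367.48


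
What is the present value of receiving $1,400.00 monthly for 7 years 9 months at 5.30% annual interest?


Present value of an ordinary annuity: PV = PMT × (1 − (1 + r)^(−n)) / r
Monthly rate r = 0.053/12 ≈ 0.00441667, n = 93
PV = $1,400.00 × (1 − (1 + 0.053/12)^(−93)) / (0.053/12)
PV = $1,400.00 × 76.131457
PV = $106,584.04

PV = PMT × (1-(1+r)^(-n))/r = $106,584.04


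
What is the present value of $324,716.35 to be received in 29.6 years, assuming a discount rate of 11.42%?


Present value formula: PV = FV / (1 + r)^t
PV = $324,716.35 / (1 + 0.1142)^29.6
PV = $324,716.35 / 24.553271
PV = $13,224.97

PV = FV / (1 + r)^t = $13,224.97


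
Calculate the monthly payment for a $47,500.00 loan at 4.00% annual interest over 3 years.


Loan payment formula: PMT = PV × r / (1 − (1 + r)^(−n))
Monthly rate r = 0.04/12 ≈ 0.00333333, n = 36 months
Denominator: 1 − (1 + 0.04/12)^(−36) = 0.1129026
PMT = $47,500.00 × (0.04/12) / 0.1129026
PMT = $1,402.39 per month

PMT = PV × r / (1-(1+r)^(-n)) = $1,402.39/month


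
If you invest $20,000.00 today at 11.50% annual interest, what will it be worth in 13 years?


Future value formula: FV = PV × (1 + r)^t
FV = $20,000.00 × (1 + 0.115)^13
FV = $20,000.00 × 4.116928
FV = $82,338.56

FV = PV × (1 + r)^t = $82,338.56


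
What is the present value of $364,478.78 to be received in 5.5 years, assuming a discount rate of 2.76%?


Present value formula: PV = FV / (1 + r)^t
PV = $364,478.78 / (1 + 0.0276)^5.5
PV = $364,478.78 / 1.1615356
PV = $313,790.45

PV = FV / (1 + r)^t = $313,790.45


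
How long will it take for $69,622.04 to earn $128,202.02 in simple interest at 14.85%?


Rearrange the simple interest formula for t:
I = P × r × t  ⇒  t = I / (P × r)
t = $128,202.02 / ($69,622.04 × 0.1485)
t = 12.4

t = I/(P×r) = 12.4 years


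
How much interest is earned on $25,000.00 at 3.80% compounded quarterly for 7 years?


Compound interest earned = final amount − principal.
A = P(1 + r/n)^(nt) = $25,000.00 × (1 + 0.038/4)^(4 × 7) = $32,577.45
Interest = A − P = $32,577.45 − $25,000.00 = $7,577.45

Interest = A - P = $7,577.45


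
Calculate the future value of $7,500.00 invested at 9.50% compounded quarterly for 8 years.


Compound interest formula: A = P(1 + r/n)^(nt)
A = $7,500.00 × (1 + 0.095/4)^(4 × 8)
Growth factor: (1 + 0.095/4)^32 = 2.119363
A = $7,500.00 × 2.119363
A = $15,895.22

A = P(1 + r/n)^(nt) = $15,895.22


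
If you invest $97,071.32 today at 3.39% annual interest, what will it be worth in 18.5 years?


Future value formula: FV = PV × (1 + r)^t
FV = $97,071.32 × (1 + 0.0339)^18.5
FV = $97,071.32 × 1.8529039
FV = $179,863.83

FV = PV × (1 + r)^t = $179,863.83


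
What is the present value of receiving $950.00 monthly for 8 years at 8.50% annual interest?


Present value of an ordinary annuity: PV = PMT × (1 − (1 + r)^(−n)) / r
Monthly rate r = 0.085/12 ≈ 0.00708333, n = 96
PV = $950.00 × (1 − (1 + 0.085/12)^(−96)) / (0.085/12)
PV = $950.00 × 69.482425
PV = $66,008.30

PV = PMT × (1-(1+r)^(-n))/r = $66,008.30


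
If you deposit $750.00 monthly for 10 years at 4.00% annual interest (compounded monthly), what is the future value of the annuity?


Future value of an ordinary annuity: FV = PMT × ((1 + r)^n − 1) / r
Monthly rate r = 0.04/12 ≈ 0.00333333, n = 120
FV = $750.00 × ((1 + 0.04/12)^120 − 1) / (0.04/12)
FV = $750.00 × 147.249805
FV = $110,437.35

FV = PMT × ((1+r)^n - 1)/r = $110,437.35


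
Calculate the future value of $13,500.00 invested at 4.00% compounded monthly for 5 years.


Compound interest formula: A = P(1 + r/n)^(nt)
A = $13,500.00 × (1 + 0.04/12)^(12 × 5)
Growth factor: (1 + 0.04/12)^60 = 1.2209966
A = $13,500.00 × 1.2209966
A = $16,483.45

A = P(1 + r/n)^(nt) = $16,483.45


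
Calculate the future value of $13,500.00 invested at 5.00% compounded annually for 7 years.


Compound interest formula: A = P(1 + r/n)^(nt)
A = $13,500.00 × (1 + 0.05/1)^(1 × 7)
Growth factor: (1 + 0.05/1)^7 = 1.4071004
A = $13,500.00 × 1.4071004
A = $18,995.86

A = P(1 + r/n)^(nt) = $18,995.86


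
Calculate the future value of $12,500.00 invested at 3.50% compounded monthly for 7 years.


Compound interest formula: A = P(1 + r/n)^(nt)
A = $12,500.00 × (1 + 0.035/12)^(12 × 7)
Growth factor: (1 + 0.035/12)^84 = 1.2771658
A = $12,500.00 × 1.2771658
A = $15,964.57

A = P(1 + r/n)^(nt) = $15,964.57


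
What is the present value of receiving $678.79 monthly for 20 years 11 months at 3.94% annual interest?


Present value of an ordinary annuity: PV = PMT × (1 − (1 + r)^(−n)) / r
Monthly rate r = 0.0394/12 ≈ 0.00328333, n = 251
PV = $678.79 × (1 − (1 + 0.0394/12)^(−251)) / (0.0394/12)
PV = $678.79 × 170.797523
PV = $115,935.65

PV = PMT × (1-(1+r)^(-n))/r = $115,935.65


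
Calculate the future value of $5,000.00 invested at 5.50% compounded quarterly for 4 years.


Compound interest formula: A = P(1 + r/n)^(nt)
A = $5,000.00 × (1 + 0.055/4)^(4 × 4)
Growth factor: (1 + 0.055/4)^16 = 1.2442105
A = $5,000.00 × 1.2442105
A = $6,221.05

A = P(1 + r/n)^(nt) = $6,221.05


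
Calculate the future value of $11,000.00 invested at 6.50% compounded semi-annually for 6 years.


Compound interest formula: A = P(1 + r/n)^(nt)
A = $11,000.00 × (1 + 0.065/2)^(2 × 6)
Growth factor: (1 + 0.065/2)^12 = 1.4678468
A = $11,000.00 × 1.4678468
A = $16,146.31

A = P(1 + r/n)^(nt) = $16,146.31


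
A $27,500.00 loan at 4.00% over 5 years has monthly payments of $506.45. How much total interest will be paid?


Total paid over the life of the loan = PMT × n.
Total paid = $506.45 × 60 = $30,387.00
Total interest = total paid − principal = $30,387.00 − $27,500.00 = $2,887.00

Total interest = (PMT × n) - PV = $2,887.00


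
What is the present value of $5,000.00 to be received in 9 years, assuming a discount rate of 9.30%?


Present value formula: PV = FV / (1 + r)^t
PV = $5,000.00 / (1 + 0.093)^9
PV = $5,000.00 / 2.226289
PV = $2,245.89

PV = FV / (1 + r)^t = $2,245.89


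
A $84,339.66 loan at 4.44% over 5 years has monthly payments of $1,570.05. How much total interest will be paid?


Total paid over the life of the loan = PMT × n.
Total paid = $1,570.05 × 60 = $94,203.00
Total interest = total paid − principal = $94,203.00 − $84,339.66 = $9,863.34

Total interest = (PMT × n) - PV = $9,863.34


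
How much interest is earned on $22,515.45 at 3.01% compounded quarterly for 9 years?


Compound interest earned = final amount − principal.
A = P(1 + r/n)^(nt) = $22,515.45 × (1 + 0.0301/4)^(4 × 9) = $29,491.07
Interest = A − P = $29,491.07 − $22,515.45 = $6,975.62

Interest = A - P = $6,975.62


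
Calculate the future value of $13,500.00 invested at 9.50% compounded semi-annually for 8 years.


Compound interest formula: A = P(1 + r/n)^(nt)
A = $13,500.00 × (1 + 0.095/2)^(2 × 8)
Growth factor: (1 + 0.095/2)^16 = 2.101186
A = $13,500.00 × 2.101186
A = $28,366.01

A = P(1 + r/n)^(nt) = $28,366.01


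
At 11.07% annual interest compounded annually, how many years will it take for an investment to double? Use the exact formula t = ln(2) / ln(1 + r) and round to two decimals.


Doubling condition: (1 + r)^t = 2
Take ln of both sides: t × ln(1 + r) = ln(2)
t = ln(2) / ln(1 + r)
t = 0.693147 / 0.104990
t = 6.60

t = ln(2) / ln(1 + r) = 6.60 years


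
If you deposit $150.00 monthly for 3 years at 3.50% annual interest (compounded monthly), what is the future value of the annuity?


Future value of an ordinary annuity: FV = PMT × ((1 + r)^n − 1) / r
Monthly rate r = 0.035/12 ≈ 0.00291667, n = 36
FV = $150.00 × ((1 + 0.035/12)^36 − 1) / (0.035/12)
FV = $150.00 × 37.899729
FV = $5,684.96

FV = PMT × ((1+r)^n - 1)/r = $5,684.96


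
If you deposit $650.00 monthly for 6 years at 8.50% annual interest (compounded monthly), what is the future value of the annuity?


Future value of an ordinary annuity: FV = PMT × ((1 + r)^n − 1) / r
Monthly rate r = 0.085/12 ≈ 0.00708333, n = 72
FV = $650.00 × ((1 + 0.085/12)^72 − 1) / (0.085/12)
FV = $650.00 × 93.501188
FV = $60,775.77

FV = PMT × ((1+r)^n - 1)/r = $60,775.77


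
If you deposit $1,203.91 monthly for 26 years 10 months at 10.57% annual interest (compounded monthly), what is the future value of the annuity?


Future value of an ordinary annuity: FV = PMT × ((1 + r)^n − 1) / r
Monthly rate r = 0.1057/12 ≈ 0.00880833, n = 322
FV = $1,203.91 × ((1 + 0.1057/12)^322 − 1) / (0.1057/12)
FV = $1,203.91 × 1798.503042
FV = $2,165,235.80

FV = PMT × ((1+r)^n - 1)/r = $2,165,235.80


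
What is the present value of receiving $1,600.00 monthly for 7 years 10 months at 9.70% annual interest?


Present value of an ordinary annuity: PV = PMT × (1 − (1 + r)^(−n)) / r
Monthly rate r = 0.097/12 ≈ 0.00808333, n = 94
PV = $1,600.00 × (1 − (1 + 0.097/12)^(−94)) / (0.097/12)
PV = $1,600.00 × 65.669034
PV = $105,070.45

PV = PMT × (1-(1+r)^(-n))/r = $105,070.45


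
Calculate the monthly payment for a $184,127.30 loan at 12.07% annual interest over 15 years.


Loan payment formula: PMT = PV × r / (1 − (1 + r)^(−n))
Monthly rate r = 0.1207/12 ≈ 0.01005833, n = 180 months
Denominator: 1 − (1 + 0.1207/12)^(−180) = 0.834941
PMT = $184,127.30 × (0.1207/12) / 0.834941
PMT = $2,218.14 per month

PMT = PV × r / (1-(1+r)^(-n)) = $2,218.14/month


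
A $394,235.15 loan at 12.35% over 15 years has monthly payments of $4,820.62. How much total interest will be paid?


Total paid over the life of the loan = PMT × n.
Total paid = $4,820.62 × 180 = $867,711.60
Total interest = total paid − principal = $867,711.60 − $394,235.15 = $473,476.45

Total interest = (PMT × n) - PV = $473,476.45


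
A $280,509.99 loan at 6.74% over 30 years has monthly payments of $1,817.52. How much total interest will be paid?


Total paid over the life of the loan = PMT × n.
Total paid = $1,817.52 × 360 = $654,307.20
Total interest = total paid − principal = $654,307.20 − $280,509.99 = $373,797.21

Total interest = (PMT × n) - PV = $373,797.21


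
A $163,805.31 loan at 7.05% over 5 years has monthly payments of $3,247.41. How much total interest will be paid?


Total paid over the life of the loan = PMT × n.
Total paid = $3,247.41 × 60 = $194,844.60
Total interest = total paid − principal = $194,844.60 − $163,805.31 = $31,039.29

Total interest = (PMT × n) - PV = $31,039.29


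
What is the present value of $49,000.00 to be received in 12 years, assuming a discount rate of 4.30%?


Present value formula: PV = FV / (1 + r)^t
PV = $49,000.00 / (1 + 0.043)^12
PV = $49,000.00 / 1.6573403
PV = $29,565.44

PV = FV / (1 + r)^t = $29,565.44


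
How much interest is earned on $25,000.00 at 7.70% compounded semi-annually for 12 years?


Compound interest earned = final amount − principal.
A = P(1 + r/n)^(nt) = $25,000.00 × (1 + 0.077/2)^(2 × 12) = $61,900.77
Interest = A − P = $61,900.77 − $25,000.00 = $36,900.77

Interest = A - P = $36,900.77


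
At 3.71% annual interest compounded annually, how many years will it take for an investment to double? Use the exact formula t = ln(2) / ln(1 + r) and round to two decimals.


Doubling condition: (1 + r)^t = 2
Take ln of both sides: t × ln(1 + r) = ln(2)
t = ln(2) / ln(1 + r)
t = 0.693147 / 0.036428
t = 19.03

t = ln(2) / ln(1 + r) = 19.03 years


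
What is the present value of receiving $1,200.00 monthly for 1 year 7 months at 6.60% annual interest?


Present value of an ordinary annuity: PV = PMT × (1 − (1 + r)^(−n)) / r
Monthly rate r = 0.066/12 = 0.0055, n = 19
PV = $1,200.00 × (1 − (1 + 0.066/12)^(−19)) / (0.066/12)
PV = $1,200.00 × 17.9940456
PV = $21,592.85

PV = PMT × (1-(1+r)^(-n))/r = $21,592.85


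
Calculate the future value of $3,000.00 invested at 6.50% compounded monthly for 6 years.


Compound interest formula: A = P(1 + r/n)^(nt)
A = $3,000.00 × (1 + 0.065/12)^(12 × 6)
Growth factor: (1 + 0.065/12)^72 = 1.475427
A = $3,000.00 × 1.475427
A = $4,426.28

A = P(1 + r/n)^(nt) = $4,426.28


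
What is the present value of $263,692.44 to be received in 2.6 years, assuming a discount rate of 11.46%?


Present value formula: PV = FV / (1 + r)^t
PV = $263,692.44 / (1 + 0.1146)^2.6
PV = $263,692.44 / 1.3258961
PV = $198,878.66

PV = FV / (1 + r)^t = $198,878.66


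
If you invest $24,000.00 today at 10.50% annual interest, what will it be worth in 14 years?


Future value formula: FV = PV × (1 + r)^t
FV = $24,000.00 × (1 + 0.105)^14
FV = $24,000.00 × 4.0464287
FV = $97,114.29

FV = PV × (1 + r)^t = $97,114.29


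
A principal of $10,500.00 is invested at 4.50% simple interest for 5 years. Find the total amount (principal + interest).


Total amount formula: A = P(1 + rt) = P + P·r·t
Interest: I = P × r × t = $10,500.00 × 0.045 × 5 = $2,362.50
A = P + I = $10,500.00 + $2,362.50 = $12,862.50

A = P + I = P(1 + rt) = $12,862.50


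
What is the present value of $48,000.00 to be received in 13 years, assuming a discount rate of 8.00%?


Present value formula: PV = FV / (1 + r)^t
PV = $48,000.00 / (1 + 0.08)^13
PV = $48,000.00 / 2.719624
PV = $17,649.50

PV = FV / (1 + r)^t = $17,649.50


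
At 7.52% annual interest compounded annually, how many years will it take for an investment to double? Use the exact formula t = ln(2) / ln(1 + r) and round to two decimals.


Doubling condition: (1 + r)^t = 2
Take ln of both sides: t × ln(1 + r) = ln(2)
t = ln(2) / ln(1 + r)
t = 0.693147 / 0.072507
t = 9.56

t = ln(2) / ln(1 + r) = 9.56 years


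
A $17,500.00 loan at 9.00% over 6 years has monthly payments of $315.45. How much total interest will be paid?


Total paid over the life of the loan = PMT × n.
Total paid = $315.45 × 72 = $22,712.40
Total interest = total paid − principal = $22,712.40 − $17,500.00 = $5,212.40

Total interest = (PMT × n) - PV = $5,212.40


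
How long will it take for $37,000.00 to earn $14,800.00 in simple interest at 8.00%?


Rearrange the simple interest formula for t:
I = P × r × t  ⇒  t = I / (P × r)
t = $14,800.00 / ($37,000.00 × 0.08)
t = 5

t = I/(P×r) = 5 years


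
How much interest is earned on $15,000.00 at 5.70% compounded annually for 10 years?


Compound interest earned = final amount − principal.
A = P(1 + r/n)^(nt) = $15,000.00 × (1 + 0.057/1)^(1 × 10) = $26,112.06
Interest = A − P = $26,112.06 − $15,000.00 = $11,112.06

Interest = A - P = $11,112.06


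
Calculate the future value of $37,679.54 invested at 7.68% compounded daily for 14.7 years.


Compound interest formula: A = P(1 + r/n)^(nt)
A = $37,679.54 × (1 + 0.0768/365)^(365 × 14.7)
Growth factor: (1 + 0.0768/365)^5365.5 = 3.0920715
A = $37,679.54 × 3.0920715
A = $116,507.83

A = P(1 + r/n)^(nt) = $116,507.83


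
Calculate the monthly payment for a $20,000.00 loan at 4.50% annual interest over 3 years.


Loan payment formula: PMT = PV × r / (1 − (1 + r)^(−n))
Monthly rate r = 0.045/12 = 0.00375, n = 36 months
Denominator: 1 − (1 + 0.045/12)^(−36) = 0.126063
PMT = $20,000.00 × (0.045/12) / 0.126063
PMT = $594.94 per month

PMT = PV × r / (1-(1+r)^(-n)) = $594.94/month


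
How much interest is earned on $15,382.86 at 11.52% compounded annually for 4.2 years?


Compound interest earned = final amount − principal.
A = P(1 + r/n)^(nt) = $15,382.86 × (1 + 0.1152/1)^(1 × 4.2) = $24,317.49
Interest = A − P = $24,317.49 − $15,382.86 = $8,934.63

Interest = A - P = $8,934.63


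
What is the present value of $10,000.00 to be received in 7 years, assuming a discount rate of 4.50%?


Present value formula: PV = FV / (1 + r)^t
PV = $10,000.00 / (1 + 0.045)^7
PV = $10,000.00 / 1.360862
PV = $7,348.28

PV = FV / (1 + r)^t = $7,348.28


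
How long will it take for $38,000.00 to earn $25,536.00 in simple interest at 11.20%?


Rearrange the simple interest formula for t:
I = P × r × t  ⇒  t = I / (P × r)
t = $25,536.00 / ($38,000.00 × 0.112)
t = 6

t = I/(P×r) = 6 years


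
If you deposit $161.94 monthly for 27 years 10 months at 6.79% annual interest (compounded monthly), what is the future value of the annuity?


Future value of an ordinary annuity: FV = PMT × ((1 + r)^n − 1) / r
Monthly rate r = 0.0679/12 ≈ 0.00565833, n = 334
FV = $161.94 × ((1 + 0.0679/12)^334 − 1) / (0.0679/12)
FV = $161.94 × 986.763154
FV = $159,796.43

FV = PMT × ((1+r)^n - 1)/r = $159,796.43


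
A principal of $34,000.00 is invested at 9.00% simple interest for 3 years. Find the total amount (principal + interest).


Total amount formula: A = P(1 + rt) = P + P·r·t
Interest: I = P × r × t = $34,000.00 × 0.09 × 3 = $9,180.00
A = P + I = $34,000.00 + $9,180.00 = $43,180.00

A = P + I = P(1 + rt) = $43,180.00


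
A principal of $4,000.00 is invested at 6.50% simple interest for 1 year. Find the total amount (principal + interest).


Total amount formula: A = P(1 + rt) = P + P·r·t
Interest: I = P × r × t = $4,000.00 × 0.065 × 1 = $260.00
A = P + I = $4,000.00 + $260.00 = $4,260.00

A = P + I = P(1 + rt) = $4,260.00


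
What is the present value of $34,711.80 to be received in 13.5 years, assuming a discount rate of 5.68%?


Present value formula: PV = FV / (1 + r)^t
PV = $34,711.80 / (1 + 0.0568)^13.5
PV = $34,711.80 / 2.1081566
PV = $16,465.48

PV = FV / (1 + r)^t = $16,465.48


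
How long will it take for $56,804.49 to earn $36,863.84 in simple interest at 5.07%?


Rearrange the simple interest formula for t:
I = P × r × t  ⇒  t = I / (P × r)
t = $36,863.84 / ($56,804.49 × 0.0507)
t = 12.8

t = I/(P×r) = 12.8 years


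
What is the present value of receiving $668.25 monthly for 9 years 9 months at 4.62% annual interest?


Present value of an ordinary annuity: PV = PMT × (1 − (1 + r)^(−n)) / r
Monthly rate r = 0.0462/12 = 0.00385, n = 117
PV = $668.25 × (1 − (1 + 0.0462/12)^(−117)) / (0.0462/12)
PV = $668.25 × 94.053829
PV = $62,851.47

PV = PMT × (1-(1+r)^(-n))/r = $62,851.47


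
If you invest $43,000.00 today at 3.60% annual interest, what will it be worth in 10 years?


Future value formula: FV = PV × (1 + r)^t
FV = $43,000.00 × (1 + 0.036)^10
FV = $43,000.00 × 1.4242871
FV = $61,244.35

FV = PV × (1 + r)^t = $61,244.35


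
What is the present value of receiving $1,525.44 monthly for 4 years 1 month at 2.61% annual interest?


Present value of an ordinary annuity: PV = PMT × (1 − (1 + r)^(−n)) / r
Monthly rate r = 0.0261/12 = 0.002175, n = 49
PV = $1,525.44 × (1 − (1 + 0.0261/12)^(−49)) / (0.0261/12)
PV = $1,525.44 × 46.431418
PV = $70,828.34

PV = PMT × (1-(1+r)^(-n))/r = $70,828.34


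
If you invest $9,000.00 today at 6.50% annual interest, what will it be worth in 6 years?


Future value formula: FV = PV × (1 + r)^t
FV = $9,000.00 × (1 + 0.065)^6
FV = $9,000.00 × 1.459142
FV = $13,132.28

FV = PV × (1 + r)^t = $13,132.28


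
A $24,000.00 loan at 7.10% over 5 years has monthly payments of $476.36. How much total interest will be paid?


Total paid over the life of the loan = PMT × n.
Total paid = $476.36 × 60 = $28,581.60
Total interest = total paid − principal = $28,581.60 − $24,000.00 = $4,581.60

Total interest = (PMT × n) - PV = $4,581.60


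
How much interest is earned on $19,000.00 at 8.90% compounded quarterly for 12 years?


Compound interest earned = final amount − principal.
A = P(1 + r/n)^(nt) = $19,000.00 × (1 + 0.089/4)^(4 × 12) = $54,638.07
Interest = A − P = $54,638.07 − $19,000.00 = $35,638.07

Interest = A - P = $35,638.07


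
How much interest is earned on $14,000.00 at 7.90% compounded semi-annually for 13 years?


Compound interest earned = final amount − principal.
A = P(1 + r/n)^(nt) = $14,000.00 × (1 + 0.079/2)^(2 × 13) = $38,332.30
Interest = A − P = $38,332.30 − $14,000.00 = $24,332.30

Interest = A - P = $24,332.30


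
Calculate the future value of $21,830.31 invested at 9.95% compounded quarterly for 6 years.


Compound interest formula: A = P(1 + r/n)^(nt)
A = $21,830.31 × (1 + 0.0995/4)^(4 × 6)
Growth factor: (1 + 0.0995/4)^24 = 1.8034395
A = $21,830.31 × 1.8034395
A = $39,369.64

A = P(1 + r/n)^(nt) = $39,369.64


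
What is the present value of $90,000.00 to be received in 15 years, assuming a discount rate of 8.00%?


Present value formula: PV = FV / (1 + r)^t
PV = $90,000.00 / (1 + 0.08)^15
PV = $90,000.00 / 3.172169
PV = $28,371.75

PV = FV / (1 + r)^t = $28,371.75


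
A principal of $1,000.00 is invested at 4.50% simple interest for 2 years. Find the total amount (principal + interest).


Total amount formula: A = P(1 + rt) = P + P·r·t
Interest: I = P × r × t = $1,000.00 × 0.045 × 2 = $90.00
A = P + I = $1,000.00 + $90.00 = $1,090.00

A = P + I = P(1 + rt) = $1,090.00


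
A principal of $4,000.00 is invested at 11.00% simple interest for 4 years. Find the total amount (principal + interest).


Total amount formula: A = P(1 + rt) = P + P·r·t
Interest: I = P × r × t = $4,000.00 × 0.11 × 4 = $1,760.00
A = P + I = $4,000.00 + $1,760.00 = $5,760.00

A = P + I = P(1 + rt) = $5,760.00


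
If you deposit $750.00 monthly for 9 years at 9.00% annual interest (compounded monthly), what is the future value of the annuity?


Future value of an ordinary annuity: FV = PMT × ((1 + r)^n − 1) / r
Monthly rate r = 0.09/12 = 0.0075, n = 108
FV = $750.00 × ((1 + 0.09/12)^108 − 1) / (0.09/12)
FV = $750.00 × 165.483223
FV = $124,112.42

FV = PMT × ((1+r)^n - 1)/r = $124,112.42


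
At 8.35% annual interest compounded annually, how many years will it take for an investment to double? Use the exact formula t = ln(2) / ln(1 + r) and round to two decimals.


Doubling condition: (1 + r)^t = 2
Take ln of both sides: t × ln(1 + r) = ln(2)
t = ln(2) / ln(1 + r)
t = 0.693147 / 0.080197
t = 8.64

t = ln(2) / ln(1 + r) = 8.64 years


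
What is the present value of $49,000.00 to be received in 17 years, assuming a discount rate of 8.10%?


Present value formula: PV = FV / (1 + r)^t
PV = $49,000.00 / (1 + 0.081)^17
PV = $49,000.00 / 3.758692
PV = $13,036.45

PV = FV / (1 + r)^t = $13,036.45


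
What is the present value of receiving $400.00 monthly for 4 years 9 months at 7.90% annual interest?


Present value of an ordinary annuity: PV = PMT × (1 − (1 + r)^(−n)) / r
Monthly rate r = 0.079/12 ≈ 0.00658333, n = 57
PV = $400.00 × (1 − (1 + 0.079/12)^(−57)) / (0.079/12)
PV = $400.00 × 47.398023
PV = $18,959.21

PV = PMT × (1-(1+r)^(-n))/r = $18,959.21


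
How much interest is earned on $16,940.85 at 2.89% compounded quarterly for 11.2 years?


Compound interest earned = final amount − principal.
A = P(1 + r/n)^(nt) = $16,940.85 × (1 + 0.0289/4)^(4 × 11.2) = $23,388.49
Interest = A − P = $23,388.49 − $16,940.85 = $6,447.64

Interest = A - P = $6,447.64


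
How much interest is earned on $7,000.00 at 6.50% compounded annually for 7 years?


Compound interest earned = final amount − principal.
A = P(1 + r/n)^(nt) = $7,000.00 × (1 + 0.065/1)^(1 × 7) = $10,877.91
Interest = A − P = $10,877.91 − $7,000.00 = $3,877.91

Interest = A - P = $3,877.91
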